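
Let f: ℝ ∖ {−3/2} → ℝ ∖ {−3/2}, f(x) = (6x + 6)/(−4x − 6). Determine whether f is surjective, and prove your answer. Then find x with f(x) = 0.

For any y ≠ −3/2, solving y(−4x − 6) = 6x + 6 for x gives a well-defined x ≠ −3/2. So f is surjective.
Solving f(x) = 0: cross-multiplying gives 6x + 6 = 0(−4x − 6), which rearranges to 6x = −6, so x = −1.

-1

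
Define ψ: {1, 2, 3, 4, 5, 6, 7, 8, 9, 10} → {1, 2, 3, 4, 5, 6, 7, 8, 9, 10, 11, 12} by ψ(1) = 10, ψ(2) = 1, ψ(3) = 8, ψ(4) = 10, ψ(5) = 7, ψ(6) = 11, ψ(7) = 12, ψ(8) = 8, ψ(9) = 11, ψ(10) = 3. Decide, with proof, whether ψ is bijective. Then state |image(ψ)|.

ψ(1) = 10 = ψ(4) with 1 ≠ 4, so ψ is not injective, hence not bijective.
The image of ψ is {1, 3, 7, 8, 10, 11, 12}, which has 7 elements.

7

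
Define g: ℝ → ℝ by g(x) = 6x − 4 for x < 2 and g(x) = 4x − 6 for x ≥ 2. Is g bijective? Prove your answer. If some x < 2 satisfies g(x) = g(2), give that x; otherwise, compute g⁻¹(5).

1

Both pieces are strictly increasing (slopes 6 and 4), so each is injective on its own interval.
The left piece maps (−∞, 2) onto (−∞, 8); the right piece maps [2, ∞) onto [2, ∞).
These images overlap. In particular g(2) = 2 (right piece), and solving 6x − 4 = 2 on the left piece gives x = 1 < 2.
So g(1) = g(2) with 1 ≠ 2, and g is not injective, hence not bijective. This x = 1 is the requested value below 2.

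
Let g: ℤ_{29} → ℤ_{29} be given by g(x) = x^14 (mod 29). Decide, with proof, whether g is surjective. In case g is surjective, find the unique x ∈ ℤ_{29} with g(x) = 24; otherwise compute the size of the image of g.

3

g(2): Repeated squaring mod 29: 2^1 ≡ 2, 2^2 ≡ 2² = 4, 2^4 ≡ 4² = 16, 2^8 ≡ 16² = 256 ≡ 24. Since 14 = 8 + 4 + 2, 2^14 ≡ 24·16·4: 24·16 = 384 ≡ 7, then 7·4 = 28. So 2^14 ≡ 28 (mod 29).
g(3): Repeated squaring mod 29: 3^1 ≡ 3, 3^2 ≡ 3² = 9, 3^4 ≡ 9² = 81 ≡ 23, 3^8 ≡ 23² = 529 ≡ 7. Since 14 = 8 + 4 + 2, 3^14 ≡ 7·23·9: 7·23 = 161 ≡ 16, then 16·9 = 144 ≡ 28. So 3^14 ≡ 28 (mod 29).
So g(2) = g(3) = 28 while 2 ≠ 3, so g is not injective.
A non-injective map from the 29-element set ℤ_{29} to itself takes at most 28 distinct values, so it cannot be surjective. Therefore g is not surjective.
Since g is not surjective, we determine |image(g)|. Computing x^14 mod 29 for each x (by repeated squaring, reducing mod 29 at every step), the values g(0), g(1), …, g(28) are: 0, 1, 28, 28, 1, 1, 1, 1, 28, 1, 28, 28, 28, 1, 28, 28, 1, 28, 28, 28, 1, 28, 1, 1, 1, 1, 28, 28, 1.
The distinct values are {0, 1, 28}; there are 3 of them.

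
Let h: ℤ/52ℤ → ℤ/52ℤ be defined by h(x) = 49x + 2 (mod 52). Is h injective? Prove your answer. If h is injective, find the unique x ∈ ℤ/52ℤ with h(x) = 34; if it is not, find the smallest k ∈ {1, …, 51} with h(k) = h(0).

Suppose h(u) = h(v) in ℤ/52ℤ. Then 49u + 2 ≡ 49v + 2 (mod 52), thus 49(u − v) ≡ 0 (mod 52).
Since gcd(49, 52) = 1, 49 is invertible modulo 52, thus u − v ≡ 0 (mod 52), i.e. u = v.
Therefore h is injective.
We now compute 49⁻¹ mod 52 explicitly. Euclid's algorithm: 52 = 1·49 + 3, 49 = 16·3 + 1; back-substituting gives 1 = 17·49 − 16·52, so 49⁻¹ ≡ 17 (mod 52).
Since h is injective, we find h⁻¹(34): we need 49x ≡ 34 − 2 ≡ 32 (mod 52). Using 49⁻¹ = 17: x ≡ 17·32 = 544 = 10·52 + 24, so x = 24.
Check: h(24) = 49·24 + 2 = 1178 = 22·52 + 34 ≡ 34 (mod 52).

24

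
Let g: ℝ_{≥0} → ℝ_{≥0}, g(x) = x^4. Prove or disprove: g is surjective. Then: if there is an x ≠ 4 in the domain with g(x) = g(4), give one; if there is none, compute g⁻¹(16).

2

For any y ∈ ℝ_{≥0}, x = y^{1/4} ∈ ℝ_{≥0} gives g(x) = y, so g is surjective.
Since x ↦ x^4 is strictly increasing on ℝ_{≥0}, it is injective there, so no x ≠ 4 in the domain has g(x) = g(4). We therefore compute g⁻¹(16) = 16^{1/4} = 2 (indeed 2^4 = 16).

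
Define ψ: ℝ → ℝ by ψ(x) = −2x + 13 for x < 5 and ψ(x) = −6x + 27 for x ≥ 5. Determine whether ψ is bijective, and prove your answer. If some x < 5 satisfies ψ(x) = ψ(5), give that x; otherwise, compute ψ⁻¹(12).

1/2

Both pieces are strictly decreasing (slopes −2 and −6), so each is injective on its own interval.
The left piece maps (−∞, 5) onto (3, ∞); the right piece maps [5, ∞) onto (−∞, −3].
The images leave a gap (3 has no preimage), so ψ is not surjective, hence not bijective.
Because the two images are disjoint, no x < 5 has ψ(x) = ψ(5), so we compute ψ⁻¹(12): 12 lies in (3, ∞), so solve −2x + 13 = 12: x = (12 − 13)/(−2) = 1/2.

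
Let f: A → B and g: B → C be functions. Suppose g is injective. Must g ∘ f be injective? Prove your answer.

No. Take A = {1, 2}, B = C = {1, 2, 3}, f(1) = f(2) = 1, and g = identity (injective).
Then (g ∘ f)(1) = (g ∘ f)(2) = 1 with 1 ≠ 2, so g ∘ f is not injective.

not injective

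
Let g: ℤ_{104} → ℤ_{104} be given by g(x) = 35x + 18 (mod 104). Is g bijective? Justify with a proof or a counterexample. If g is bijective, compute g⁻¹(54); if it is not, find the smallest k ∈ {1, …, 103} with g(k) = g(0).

Suppose g(s) = g(t) in ℤ_{104}. Then 35s + 18 ≡ 35t + 18 (mod 104), hence 35(s − t) ≡ 0 (mod 104).
Since gcd(35, 104) = 1, 35 is invertible modulo 104, thus s − t ≡ 0 (mod 104), i.e. s = t.
We now compute 35⁻¹ mod 104 explicitly. Euclid's algorithm: 104 = 2·35 + 34, 35 = 1·34 + 1; back-substituting gives 1 = 3·35 − 1·104, so 35⁻¹ ≡ 3 (mod 104).
Then y ↦ 3(y − 18) is a two-sided inverse to g, so every y ∈ ℤ_{104} has a preimage.
Hence g is bijective.
Since g is bijective, we compute g⁻¹(54): solve 35x + 18 ≡ 54 (mod 104), i.e. 35x ≡ 36 (mod 104).
Multiplying by 35⁻¹ = 3 gives x ≡ 3·36 = 108 = 1·104 + 4 ≡ 4 (mod 104).
Check: g(4) = 35·4 + 18 = 158 = 1·104 + 54 ≡ 54 (mod 104).

4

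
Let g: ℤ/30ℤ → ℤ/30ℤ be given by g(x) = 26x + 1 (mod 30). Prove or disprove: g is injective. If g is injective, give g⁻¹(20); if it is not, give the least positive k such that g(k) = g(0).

15

We have gcd(26, 30) = 2 > 1. Taking x_1 = 0 and x_2 = 15: g(0) = 1 and g(15) = 26·15 + 1 = 391 ≡ 1 (mod 30).
So g(0) = g(15) while 0 ≠ 15, hence g is not injective.
Since g is not injective, we find the least positive k with g(k) = g(0): this means 26k ≡ 0 (mod 30), i.e. 30 ∣ 26k. Since gcd(26, 30) = 2, dividing through by 2 this holds exactly when 15 ∣ 13k, and as gcd(13, 15) = 1, exactly when 15 ∣ k.
The smallest positive such k is 15.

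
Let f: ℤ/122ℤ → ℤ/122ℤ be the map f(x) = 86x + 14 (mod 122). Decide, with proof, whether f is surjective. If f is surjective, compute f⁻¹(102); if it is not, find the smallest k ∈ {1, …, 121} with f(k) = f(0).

By definition, f is surjective if every y in the codomain equals f(x) for some x in the domain.
Since gcd(86, 122) = 2, we have 86x ≡ 0 (mod 2) for all x, so f(x) ≡ 0 (mod 2).
But 1 ≢ 0 (mod 2), so 1 ∈ ℤ/122ℤ has no preimage. Hence f is not surjective.
Since f is not surjective, we find the least positive k with f(k) = f(0): this means 86k ≡ 0 (mod 122), i.e. 122 ∣ 86k. Since gcd(86, 122) = 2, dividing through by 2 this holds exactly when 61 ∣ 43k, and as gcd(43, 61) = 1, exactly when 61 ∣ k.
The smallest positive such k is 61.

61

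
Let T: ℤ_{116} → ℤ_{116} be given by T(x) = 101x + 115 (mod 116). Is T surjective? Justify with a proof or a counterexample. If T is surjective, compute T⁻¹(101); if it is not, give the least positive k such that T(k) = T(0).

86

Since gcd(101, 116) = 1, 101 is invertible modulo 116. Euclid's algorithm: 116 = 1·101 + 15, 101 = 6·15 + 11, 15 = 1·11 + 4, 11 = 2·4 + 3, 4 = 1·3 + 1; back-substituting gives 1 = 85·101 − 74·116, so 101⁻¹ ≡ 85 (mod 116).
Then y ↦ 85(y − 115) is a two-sided inverse to T, so every y ∈ ℤ_{116} has a preimage.
So T is surjective.
Since T is surjective, we find T⁻¹(101): we need 101x ≡ 101 − 115 ≡ 102 (mod 116). Using 101⁻¹ = 85: x ≡ 85·102 = 8670 = 74·116 + 86, so x = 86.
Check: T(86) = 101·86 + 115 = 8801 = 75·116 + 101 ≡ 101 (mod 116).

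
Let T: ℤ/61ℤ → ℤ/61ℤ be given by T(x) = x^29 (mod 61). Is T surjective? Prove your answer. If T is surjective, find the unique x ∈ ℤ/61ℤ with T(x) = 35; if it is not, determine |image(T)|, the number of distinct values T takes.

54

Since 61 is prime, the nonzero elements of ℤ/61ℤ form a cyclic group of order 60.
As gcd(29, 60) = 1, raising to the 29th power is a bijection on this group: if x_1^29 ≡ x_2^29 then (x_1x_2^{−1})^29 = 1, and the only element of order dividing gcd(29, 60) = 1 is 1, so x_1 = x_2.
With T(0) = 0 this makes T injective on all of ℤ/61ℤ, hence bijective (finite equal-size domain and codomain). In particular T is surjective.
Since T is surjective, we find the preimage of 35. The inverse of x ↦ x^29 on (ℤ/61ℤ)^× is x ↦ x^29, because 29·29 = 841 = 14·60 + 1 ≡ 1 (mod 60) and x^{60} = 1 for x ≠ 0 (Fermat). So T⁻¹(35) = 35^29 mod 61.
Repeated squaring mod 61: 35^1 ≡ 35, 35^2 ≡ 35² = 1225 ≡ 5, 35^4 ≡ 5² = 25, 35^8 ≡ 25² = 625 ≡ 15, 35^16 ≡ 15² = 225 ≡ 42. Since 29 = 16 + 8 + 4 + 1, 35^29 ≡ 42·15·25·35: 42·15 = 630 ≡ 20, then 20·25 = 500 ≡ 12, then 12·35 = 420 ≡ 54. So 35^29 ≡ 54 (mod 61).
Hence T⁻¹(35) = 54.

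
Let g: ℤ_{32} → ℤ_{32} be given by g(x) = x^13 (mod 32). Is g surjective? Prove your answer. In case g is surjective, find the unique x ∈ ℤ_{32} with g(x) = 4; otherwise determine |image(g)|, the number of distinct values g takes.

g(0) = 0^13 = 0.
g(2): Repeated squaring mod 32: 2^1 ≡ 2, 2^2 ≡ 2² = 4, 2^4 ≡ 4² = 16, 2^8 ≡ 16² = 256 ≡ 0. Since 13 = 8 + 4 + 1, 2^13 ≡ 0·16·2: 0·16 = 0, then 0·2 = 0. So 2^13 ≡ 0 (mod 32).
So g(0) = g(2) = 0 while 0 ≠ 2, therefore g is not injective.
A non-injective map from the 32-element set ℤ_{32} to itself takes at most 31 distinct values, so it cannot be surjective. Hence g is not surjective.
Since g is not surjective, we determine |image(g)|. Computing x^13 mod 32 for each x (by repeated squaring, reducing mod 32 at every step), the values g(0), g(1), …, g(31) are: 0, 1, 0, 19, 0, 21, 0, 7, 0, 9, 0, 27, 0, 29, 0, 15, 0, 17, 0, 3, 0, 5, 0, 23, 0, 25, 0, 11, 0, 13, 0, 31.
The distinct values are {0, 1, 3, 5, 7, 9, 11, 13, 15, 17, 19, 21, 23, 25, 27, 29, 31}; there are 17 of them.

17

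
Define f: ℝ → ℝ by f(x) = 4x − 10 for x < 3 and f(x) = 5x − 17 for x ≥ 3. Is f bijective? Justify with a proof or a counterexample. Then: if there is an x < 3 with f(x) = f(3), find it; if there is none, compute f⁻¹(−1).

Both pieces are strictly increasing (slopes 4 and 5), so each is injective on its own interval.
The left piece maps (−∞, 3) onto (−∞, 2); the right piece maps [3, ∞) onto [−2, ∞).
These images overlap. In particular f(3) = −2 (right piece), and solving 4x − 10 = −2 on the left piece gives x = 2 < 3.
So f(2) = f(3) with 2 ≠ 3, and f is not injective, hence not bijective. This x = 2 is the requested value below 3.

2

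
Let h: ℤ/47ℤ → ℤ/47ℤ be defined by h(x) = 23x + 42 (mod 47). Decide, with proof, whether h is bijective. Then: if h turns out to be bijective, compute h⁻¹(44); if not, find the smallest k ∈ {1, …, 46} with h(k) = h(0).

43

Recall that h is injective when h(x_1) = h(x_2) forces x_1 = x_2.
If h(x_1) = h(x_2), then 23x_1 ≡ 23x_2 (mod 47). Because gcd(23, 47) = 1, we may cancel 23 to get x_1 ≡ x_2 (mod 47).
We now compute 23⁻¹ mod 47 explicitly. Euclid's algorithm: 47 = 2·23 + 1; back-substituting gives 1 = 45·23 − 22·47, so 23⁻¹ ≡ 45 (mod 47).
For any y ∈ ℤ/47ℤ, x = 45(y − 42) mod 47 satisfies h(x) = 23·45(y − 42) + 42 ≡ y (since 23·45 ≡ 1 mod 47). So every y has a preimage.
Therefore h is bijective.
Since h is bijective, we find h⁻¹(44): we need 23x ≡ 44 − 42 ≡ 2 (mod 47). Using 23⁻¹ = 45: x ≡ 45·2 = 90 = 1·47 + 43, so x = 43.
Check: h(43) = 23·43 + 42 = 1031 = 21·47 + 44 ≡ 44 (mod 47).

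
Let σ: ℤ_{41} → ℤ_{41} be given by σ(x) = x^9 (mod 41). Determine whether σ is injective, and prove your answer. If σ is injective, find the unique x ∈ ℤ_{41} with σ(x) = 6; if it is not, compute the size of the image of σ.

Since 41 is prime, the nonzero elements of ℤ_{41} form a cyclic group of order 40.
As gcd(9, 40) = 1, raising to the 9th power is a bijection on this group: if s^9 ≡ t^9 then (st^{−1})^9 = 1, and the only element of order dividing gcd(9, 40) = 1 is 1, so s = t.
With σ(0) = 0 this makes σ injective on all of ℤ_{41}, hence bijective (finite equal-size domain and codomain). In particular σ is injective.
Since σ is injective, we find the preimage of 6. The inverse of x ↦ x^9 on (ℤ_{41})^× is x ↦ x^9, because 9·9 = 81 = 2·40 + 1 ≡ 1 (mod 40) and x^{40} = 1 for x ≠ 0 (Fermat). So σ⁻¹(6) = 6^9 mod 41.
Repeated squaring mod 41: 6^1 ≡ 6, 6^2 ≡ 6² = 36, 6^4 ≡ 36² = 1296 ≡ 25, 6^8 ≡ 25² = 625 ≡ 10. Since 9 = 8 + 1, 6^9 ≡ 10·6: 10·6 = 60 ≡ 19. So 6^9 ≡ 19 (mod 41).
Hence σ⁻¹(6) = 19.

19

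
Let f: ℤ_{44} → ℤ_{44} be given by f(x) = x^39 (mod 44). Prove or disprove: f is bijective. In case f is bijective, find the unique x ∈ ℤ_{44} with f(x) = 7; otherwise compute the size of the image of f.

33

f(0) = 0^39 = 0.
f(22): Repeated squaring mod 44: 22^1 ≡ 22, 22^2 ≡ 22² = 484 ≡ 0, 22^4 ≡ 0² = 0, 22^8 ≡ 0² = 0, 22^16 ≡ 0² = 0, 22^32 ≡ 0² = 0. Since 39 = 32 + 4 + 2 + 1, 22^39 ≡ 0·0·0·22: 0·0 = 0, then 0·0 = 0, then 0·22 = 0. So 22^39 ≡ 0 (mod 44).
So f(0) = f(22) = 0 while 0 ≠ 22, therefore f is not injective, hence not bijective.
Since f is not bijective, we determine |image(f)|. Computing x^39 mod 44 for each x (by repeated squaring, reducing mod 44 at every step), the values f(0), f(1), …, f(43) are: 0, 1, 28, 15, 36, 9, 24, 19, 40, 5, 32, 11, 12, 17, 4, 3, 20, 13, 8, 7, 16, 21, 0, 23, 28, 37, 36, 31, 24, 41, 40, 27, 32, 33, 12, 39, 4, 25, 20, 35, 8, 29, 16, 43.
The distinct values are {0, 1, 3, 4, 5, 7, 8, 9, 11, 12, 13, 15, 16, 17, 19, 20, 21, 23, 24, 25, 27, 28, 29, 31, 32, 33, 35, 36, 37, 39, 40, 41, 43}; there are 33 of them.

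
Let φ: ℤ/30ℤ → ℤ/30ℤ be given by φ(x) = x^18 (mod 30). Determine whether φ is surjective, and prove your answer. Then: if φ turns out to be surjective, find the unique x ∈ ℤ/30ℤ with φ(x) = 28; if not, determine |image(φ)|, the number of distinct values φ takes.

12

φ(2): Repeated squaring mod 30: 2^1 ≡ 2, 2^2 ≡ 2² = 4, 2^4 ≡ 4² = 16, 2^8 ≡ 16² = 256 ≡ 16, 2^16 ≡ 16² = 256 ≡ 16. Since 18 = 16 + 2, 2^18 ≡ 16·4: 16·4 = 64 ≡ 4. So 2^18 ≡ 4 (mod 30).
φ(8): Repeated squaring mod 30: 8^1 ≡ 8, 8^2 ≡ 8² = 64 ≡ 4, 8^4 ≡ 4² = 16, 8^8 ≡ 16² = 256 ≡ 16, 8^16 ≡ 16² = 256 ≡ 16. Since 18 = 16 + 2, 8^18 ≡ 16·4: 16·4 = 64 ≡ 4. So 8^18 ≡ 4 (mod 30).
So φ(2) = φ(8) = 4 while 2 ≠ 8, so φ is not injective.
A non-injective map from the 30-element set ℤ/30ℤ to itself takes at most 29 distinct values, so it cannot be surjective. So φ is not surjective.
Since φ is not surjective, we determine |image(φ)|. Computing x^18 mod 30 for each x (by repeated squaring, reducing mod 30 at every step), the values φ(0), φ(1), …, φ(29) are: 0, 1, 4, 9, 16, 25, 6, 19, 4, 21, 10, 1, 24, 19, 16, 15, 16, 19, 24, 1, 10, 21, 4, 19, 6, 25, 16, 9, 4, 1.
The distinct values are {0, 1, 4, 6, 9, 10, 15, 16, 19, 21, 24, 25}; there are 12 of them.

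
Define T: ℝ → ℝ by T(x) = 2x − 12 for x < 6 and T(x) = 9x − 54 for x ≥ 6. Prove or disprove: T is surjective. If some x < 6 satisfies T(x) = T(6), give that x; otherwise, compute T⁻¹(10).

Both pieces are strictly increasing (slopes 2 and 9), so each is injective on its own interval.
The left piece maps (−∞, 6) onto (−∞, 0); the right piece maps [6, ∞) onto [0, ∞).
These images together cover ℝ, so T is surjective.
Because the two images are disjoint, no x < 6 has T(x) = T(6), so we compute T⁻¹(10): 10 lies in [0, ∞), so solve 9x − 54 = 10: x = (10 + 54)/9 = 64/9.

64/9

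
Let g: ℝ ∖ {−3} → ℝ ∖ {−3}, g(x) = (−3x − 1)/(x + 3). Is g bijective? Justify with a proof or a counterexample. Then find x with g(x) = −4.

Suppose g(u) = g(v). Cross-multiplying: (−3u − 1)(v + 3) = (−3v − 1)(u + 3).
Expanding both sides and cancelling the symmetric terms leaves −8·(u − v) = 0. Since −8 ≠ 0, u = v. So g is injective.
For any y ≠ −3, solving y(x + 3) = −3x − 1 for x gives a well-defined x ≠ −3. So g is surjective.
Hence g is bijective.
Solving g(x) = −4: cross-multiplying gives −3x − 1 = −4(x + 3), which rearranges to 1x = −11, so x = −11.

-11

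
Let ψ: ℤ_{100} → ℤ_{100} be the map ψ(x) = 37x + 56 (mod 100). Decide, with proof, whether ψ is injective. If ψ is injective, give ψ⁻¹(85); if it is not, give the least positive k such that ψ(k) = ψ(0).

Recall that ψ is injective when ψ(a) = ψ(b) forces a = b.
If ψ(a) = ψ(b), then 37a ≡ 37b (mod 100). Because gcd(37, 100) = 1, we may cancel 37 to get a ≡ b (mod 100).
So ψ is injective.
We now compute 37⁻¹ mod 100 explicitly. Euclid's algorithm: 100 = 2·37 + 26, 37 = 1·26 + 11, 26 = 2·11 + 4, 11 = 2·4 + 3, 4 = 1·3 + 1; back-substituting gives 1 = 73·37 − 27·100, so 37⁻¹ ≡ 73 (mod 100).
Since ψ is injective, we find ψ⁻¹(85): we need 37x ≡ 85 − 56 ≡ 29 (mod 100). Using 37⁻¹ = 73: x ≡ 73·29 = 2117 = 21·100 + 17, so x = 17.
Check: ψ(17) = 37·17 + 56 = 685 = 6·100 + 85 ≡ 85 (mod 100).

17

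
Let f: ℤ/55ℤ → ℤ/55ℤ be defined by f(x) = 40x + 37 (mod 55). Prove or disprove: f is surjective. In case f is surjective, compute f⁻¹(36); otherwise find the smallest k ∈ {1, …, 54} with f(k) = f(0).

11

Since gcd(40, 55) = 5, we have 40x ≡ 0 (mod 5) for all x, so f(x) ≡ 2 (mod 5).
But 0 ≢ 2 (mod 5), so 0 ∈ ℤ/55ℤ has no preimage. So f is not surjective.
Since f is not surjective, we find the least positive k with f(k) = f(0): this means 40k ≡ 0 (mod 55), i.e. 55 ∣ 40k. Since gcd(40, 55) = 5, dividing through by 5 this holds exactly when 11 ∣ 8k, and as gcd(8, 11) = 1, exactly when 11 ∣ k.
The smallest positive such k is 11.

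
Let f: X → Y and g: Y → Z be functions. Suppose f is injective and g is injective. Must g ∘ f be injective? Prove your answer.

Suppose (g ∘ f)(x_1) = (g ∘ f)(x_2), i.e. g(f(x_1)) = g(f(x_2)).
Since g is injective, f(x_1) = f(x_2). Since f is injective, x_1 = x_2. Therefore g ∘ f is injective.

injective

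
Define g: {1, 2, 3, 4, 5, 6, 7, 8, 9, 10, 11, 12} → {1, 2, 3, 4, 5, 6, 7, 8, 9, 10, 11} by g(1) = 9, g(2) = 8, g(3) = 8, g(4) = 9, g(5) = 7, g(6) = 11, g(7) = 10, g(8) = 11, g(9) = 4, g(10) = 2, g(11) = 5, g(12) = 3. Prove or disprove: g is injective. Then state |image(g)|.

9

g(2) = 8 = g(3) with 2 ≠ 3, so g is not injective.
The image of g is {2, 3, 4, 5, 7, 8, 9, 10, 11}, which has 9 elements.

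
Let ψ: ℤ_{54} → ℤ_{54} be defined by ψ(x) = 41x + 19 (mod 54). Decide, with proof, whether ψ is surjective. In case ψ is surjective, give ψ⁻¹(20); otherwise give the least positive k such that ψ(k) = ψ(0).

29

Since gcd(41, 54) = 1, 41 is invertible modulo 54. Euclid's algorithm: 54 = 1·41 + 13, 41 = 3·13 + 2, 13 = 6·2 + 1; back-substituting gives 1 = 29·41 − 22·54, so 41⁻¹ ≡ 29 (mod 54).
Then y ↦ 29(y − 19) is a two-sided inverse to ψ, so every y ∈ ℤ_{54} has a preimage.
Thus ψ is surjective.
Since ψ is surjective, we find ψ⁻¹(20): we need 41x ≡ 20 − 19 ≡ 1 (mod 54). Using 41⁻¹ = 29: x ≡ 29·1 = 29, so x = 29.
Check: ψ(29) = 41·29 + 19 = 1208 = 22·54 + 20 ≡ 20 (mod 54).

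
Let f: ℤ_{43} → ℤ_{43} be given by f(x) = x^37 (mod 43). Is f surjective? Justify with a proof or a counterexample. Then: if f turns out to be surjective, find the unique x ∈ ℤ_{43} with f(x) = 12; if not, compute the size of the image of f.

Since 43 is prime, the nonzero elements of ℤ_{43} form a cyclic group of order 42.
As gcd(37, 42) = 1, raising to the 37th power is a bijection on this group: if s^37 ≡ t^37 then (st^{−1})^37 = 1, and the only element of order dividing gcd(37, 42) = 1 is 1, so s = t.
With f(0) = 0 this makes f injective on all of ℤ_{43}, hence bijective (finite equal-size domain and codomain). In particular f is surjective.
Since f is surjective, we find the preimage of 12. The inverse of x ↦ x^37 on (ℤ_{43})^× is x ↦ x^25, because 37·25 = 925 = 22·42 + 1 ≡ 1 (mod 42) and x^{42} = 1 for x ≠ 0 (Fermat). So f⁻¹(12) = 12^25 mod 43.
Repeated squaring mod 43: 12^1 ≡ 12, 12^2 ≡ 12² = 144 ≡ 15, 12^4 ≡ 15² = 225 ≡ 10, 12^8 ≡ 10² = 100 ≡ 14, 12^16 ≡ 14² = 196 ≡ 24. Since 25 = 16 + 8 + 1, 12^25 ≡ 24·14·12: 24·14 = 336 ≡ 35, then 35·12 = 420 ≡ 33. So 12^25 ≡ 33 (mod 43).
Hence f⁻¹(12) = 33.

33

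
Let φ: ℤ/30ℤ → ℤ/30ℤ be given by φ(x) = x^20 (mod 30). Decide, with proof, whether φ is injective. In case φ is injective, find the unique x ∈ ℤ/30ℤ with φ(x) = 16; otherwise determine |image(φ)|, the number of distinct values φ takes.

8

φ(2): Repeated squaring mod 30: 2^1 ≡ 2, 2^2 ≡ 2² = 4, 2^4 ≡ 4² = 16, 2^8 ≡ 16² = 256 ≡ 16, 2^16 ≡ 16² = 256 ≡ 16. Since 20 = 16 + 4, 2^20 ≡ 16·16: 16·16 = 256 ≡ 16. So 2^20 ≡ 16 (mod 30).
φ(4): Repeated squaring mod 30: 4^1 ≡ 4, 4^2 ≡ 4² = 16, 4^4 ≡ 16² = 256 ≡ 16, 4^8 ≡ 16² = 256 ≡ 16, 4^16 ≡ 16² = 256 ≡ 16. Since 20 = 16 + 4, 4^20 ≡ 16·16: 16·16 = 256 ≡ 16. So 4^20 ≡ 16 (mod 30).
So φ(2) = φ(4) = 16 while 2 ≠ 4, thus φ is not injective.
Since φ is not injective, we determine |image(φ)|. Computing x^20 mod 30 for each x (by repeated squaring, reducing mod 30 at every step), the values φ(0), φ(1), …, φ(29) are: 0, 1, 16, 21, 16, 25, 6, 1, 16, 21, 10, 1, 6, 1, 16, 15, 16, 1, 6, 1, 10, 21, 16, 1, 6, 25, 16, 21, 16, 1.
The distinct values are {0, 1, 6, 10, 15, 16, 21, 25}; there are 8 of them.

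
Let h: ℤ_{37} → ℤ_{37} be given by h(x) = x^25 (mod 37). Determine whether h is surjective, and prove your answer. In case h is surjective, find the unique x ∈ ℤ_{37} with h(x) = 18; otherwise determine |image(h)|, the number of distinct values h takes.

Since 37 is prime, the nonzero elements of ℤ_{37} form a cyclic group of order 36.
As gcd(25, 36) = 1, raising to the 25th power is a bijection on this group: if u^25 ≡ v^25 then (uv^{−1})^25 = 1, and the only element of order dividing gcd(25, 36) = 1 is 1, so u = v.
With h(0) = 0 this makes h injective on all of ℤ_{37}, hence bijective (finite equal-size domain and codomain). In particular h is surjective.
Since h is surjective, we find the preimage of 18. The inverse of x ↦ x^25 on (ℤ_{37})^× is x ↦ x^13, because 25·13 = 325 = 9·36 + 1 ≡ 1 (mod 36) and x^{36} = 1 for x ≠ 0 (Fermat). So h⁻¹(18) = 18^13 mod 37.
Repeated squaring mod 37: 18^1 ≡ 18, 18^2 ≡ 18² = 324 ≡ 28, 18^4 ≡ 28² = 784 ≡ 7, 18^8 ≡ 7² = 49 ≡ 12. Since 13 = 8 + 4 + 1, 18^13 ≡ 12·7·18: 12·7 = 84 ≡ 10, then 10·18 = 180 ≡ 32. So 18^13 ≡ 32 (mod 37).
Hence h⁻¹(18) = 32.

32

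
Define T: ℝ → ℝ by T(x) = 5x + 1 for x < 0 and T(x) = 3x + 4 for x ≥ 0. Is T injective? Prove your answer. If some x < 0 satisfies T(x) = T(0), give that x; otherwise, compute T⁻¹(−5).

-6/5

Both pieces are strictly increasing (slopes 5 and 3), so each is injective on its own interval.
The left piece maps (−∞, 0) onto (−∞, 1); the right piece maps [0, ∞) onto [4, ∞).
These images are disjoint, so no value is attained by both pieces. Hence T is injective.
Because the two images are disjoint, no x < 0 has T(x) = T(0), so we compute T⁻¹(−5): −5 lies in (−∞, 1), so solve 5x + 1 = −5: x = (−5 − 1)/5 = −6/5.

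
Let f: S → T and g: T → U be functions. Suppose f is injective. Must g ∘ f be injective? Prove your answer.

not injective

No. Take S = T = U = {0, 1, 2}, f = identity (injective), and g(x) = 0 for every x.
Then (g ∘ f)(0) = 0 = (g ∘ f)(2) with 0 ≠ 2, so g ∘ f is not injective.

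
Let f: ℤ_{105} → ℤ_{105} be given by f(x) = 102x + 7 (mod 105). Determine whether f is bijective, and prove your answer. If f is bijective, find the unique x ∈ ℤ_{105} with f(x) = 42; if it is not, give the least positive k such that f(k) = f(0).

35

Recall that injectivity means: for all x_1, x_2 in the domain, f(x_1) = f(x_2) implies x_1 = x_2.
We have gcd(102, 105) = 3 > 1. Taking x_1 = 0 and x_2 = 35: f(0) = 7 and f(35) = 102·35 + 7 = 3577 ≡ 7 (mod 105).
So f(0) = f(35) while 0 ≠ 35, so f is not injective, hence not bijective.
Since f is not bijective, we find the least positive k with f(k) = f(0): this means 102k ≡ 0 (mod 105), i.e. 105 ∣ 102k. Since gcd(102, 105) = 3, dividing through by 3 this holds exactly when 35 ∣ 34k, and as gcd(34, 35) = 1, exactly when 35 ∣ k.
The smallest positive such k is 35.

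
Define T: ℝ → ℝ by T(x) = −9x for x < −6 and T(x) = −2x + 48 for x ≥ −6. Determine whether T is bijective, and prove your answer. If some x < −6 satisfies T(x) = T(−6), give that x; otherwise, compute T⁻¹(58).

Both pieces are strictly decreasing (slopes −9 and −2), so each is injective on its own interval.
The left piece maps (−∞, −6) onto (54, ∞); the right piece maps [−6, ∞) onto (−∞, 60].
These images overlap. In particular T(−6) = 60 (right piece), and solving −9x = 60 on the left piece gives x = −20/3 < −6.
So T(−20/3) = T(−6) with −20/3 ≠ −6, and T is not injective, hence not bijective. This x = −20/3 is the requested value below −6.

-20/3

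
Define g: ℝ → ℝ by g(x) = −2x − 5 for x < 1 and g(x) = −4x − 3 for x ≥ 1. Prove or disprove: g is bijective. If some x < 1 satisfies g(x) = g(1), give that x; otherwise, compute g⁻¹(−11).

2

Both pieces are strictly decreasing (slopes −2 and −4), so each is injective on its own interval.
The left piece maps (−∞, 1) onto (−7, ∞); the right piece maps [1, ∞) onto (−∞, −7].
Since −7 = −7, the images partition ℝ: g is injective and surjective, hence bijective.
Because the two images are disjoint, no x < 1 has g(x) = g(1), so we compute g⁻¹(−11): −11 lies in (−∞, −7], so solve −4x − 3 = −11: x = (−11 + 3)/(−4) = 2.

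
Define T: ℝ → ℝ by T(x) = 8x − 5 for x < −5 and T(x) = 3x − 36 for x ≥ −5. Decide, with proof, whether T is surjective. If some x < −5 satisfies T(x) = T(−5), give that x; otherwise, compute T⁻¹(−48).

Both pieces are strictly increasing (slopes 8 and 3), so each is injective on its own interval.
The left piece maps (−∞, −5) onto (−∞, −45); the right piece maps [−5, ∞) onto [−51, ∞).
The union (−∞, −45) ∪ [−51, ∞) covers ℝ, so T is surjective.
For the follow-up: the images overlap, so an x < −5 with T(x) = T(−5) exists. T(−5) = −51; solving 8x − 5 = −51 for x < −5 gives x = (−51 + 5)/8 = −23/4.

-23/4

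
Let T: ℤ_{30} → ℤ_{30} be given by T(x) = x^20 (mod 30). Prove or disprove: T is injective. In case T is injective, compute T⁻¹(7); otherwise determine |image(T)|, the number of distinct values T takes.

8

T(2): Repeated squaring mod 30: 2^1 ≡ 2, 2^2 ≡ 2² = 4, 2^4 ≡ 4² = 16, 2^8 ≡ 16² = 256 ≡ 16, 2^16 ≡ 16² = 256 ≡ 16. Since 20 = 16 + 4, 2^20 ≡ 16·16: 16·16 = 256 ≡ 16. So 2^20 ≡ 16 (mod 30).
T(4): Repeated squaring mod 30: 4^1 ≡ 4, 4^2 ≡ 4² = 16, 4^4 ≡ 16² = 256 ≡ 16, 4^8 ≡ 16² = 256 ≡ 16, 4^16 ≡ 16² = 256 ≡ 16. Since 20 = 16 + 4, 4^20 ≡ 16·16: 16·16 = 256 ≡ 16. So 4^20 ≡ 16 (mod 30).
So T(2) = T(4) = 16 while 2 ≠ 4, thus T is not injective.
Since T is not injective, we determine |image(T)|. Computing x^20 mod 30 for each x (by repeated squaring, reducing mod 30 at every step), the values T(0), T(1), …, T(29) are: 0, 1, 16, 21, 16, 25, 6, 1, 16, 21, 10, 1, 6, 1, 16, 15, 16, 1, 6, 1, 10, 21, 16, 1, 6, 25, 16, 21, 16, 1.
The distinct values are {0, 1, 6, 10, 15, 16, 21, 25}; there are 8 of them.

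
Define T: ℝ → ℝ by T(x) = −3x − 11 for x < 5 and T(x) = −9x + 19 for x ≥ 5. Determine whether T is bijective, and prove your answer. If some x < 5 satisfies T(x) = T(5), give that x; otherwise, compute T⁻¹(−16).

5/3

Both pieces are strictly decreasing (slopes −3 and −9), so each is injective on its own interval.
The left piece maps (−∞, 5) onto (−26, ∞); the right piece maps [5, ∞) onto (−∞, −26].
Since −26 = −26, the images partition ℝ: T is injective and surjective, hence bijective.
Because the two images are disjoint, no x < 5 has T(x) = T(5), so we compute T⁻¹(−16): −16 lies in (−26, ∞), so solve −3x − 11 = −16: x = (−16 + 11)/(−3) = 5/3.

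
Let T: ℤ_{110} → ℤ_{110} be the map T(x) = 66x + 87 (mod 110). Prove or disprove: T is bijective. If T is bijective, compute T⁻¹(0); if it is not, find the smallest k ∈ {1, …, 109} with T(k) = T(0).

We have gcd(66, 110) = 22 > 1. Taking u = 0 and v = 5: T(0) = 87 and T(5) = 66·5 + 87 = 417 ≡ 87 (mod 110).
So T(0) = T(5) while 0 ≠ 5, hence T is not injective, hence not bijective.
Since T is not bijective, we find the least positive k with T(k) = T(0): this means 66k ≡ 0 (mod 110), i.e. 110 ∣ 66k. Since gcd(66, 110) = 22, dividing through by 22 this holds exactly when 5 ∣ 3k, and as gcd(3, 5) = 1, exactly when 5 ∣ k.
The smallest positive such k is 5.

5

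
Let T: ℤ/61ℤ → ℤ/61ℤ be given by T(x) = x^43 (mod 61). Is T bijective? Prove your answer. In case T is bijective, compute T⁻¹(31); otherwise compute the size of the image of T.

Since 61 is prime, the nonzero elements of ℤ/61ℤ form a cyclic group of order 60.
As gcd(43, 60) = 1, raising to the 43rd power is a bijection on this group: if x_1^43 ≡ x_2^43 then (x_1x_2^{−1})^43 = 1, and the only element of order dividing gcd(43, 60) = 1 is 1, so x_1 = x_2.
With T(0) = 0 this makes T injective on all of ℤ/61ℤ, hence bijective (finite equal-size domain and codomain). In particular T is bijective.
Since T is bijective, we find the preimage of 31. The inverse of x ↦ x^43 on (ℤ/61ℤ)^× is x ↦ x^7, because 43·7 = 301 = 5·60 + 1 ≡ 1 (mod 60) and x^{60} = 1 for x ≠ 0 (Fermat). So T⁻¹(31) = 31^7 mod 61.
Repeated squaring mod 61: 31^1 ≡ 31, 31^2 ≡ 31² = 961 ≡ 46, 31^4 ≡ 46² = 2116 ≡ 42. Since 7 = 4 + 2 + 1, 31^7 ≡ 42·46·31: 42·46 = 1932 ≡ 41, then 41·31 = 1271 ≡ 51. So 31^7 ≡ 51 (mod 61).
Hence T⁻¹(31) = 51.

51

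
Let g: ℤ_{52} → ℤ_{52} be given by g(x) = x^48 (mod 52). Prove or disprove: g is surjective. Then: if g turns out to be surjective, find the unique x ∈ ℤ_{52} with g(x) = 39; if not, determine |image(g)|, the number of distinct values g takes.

4

g(1) = 1^48 = 1.
g(3): Repeated squaring mod 52: 3^1 ≡ 3, 3^2 ≡ 3² = 9, 3^4 ≡ 9² = 81 ≡ 29, 3^8 ≡ 29² = 841 ≡ 9, 3^16 ≡ 9² = 81 ≡ 29, 3^32 ≡ 29² = 841 ≡ 9. Since 48 = 32 + 16, 3^48 ≡ 9·29: 9·29 = 261 ≡ 1. So 3^48 ≡ 1 (mod 52).
So g(1) = g(3) = 1 while 1 ≠ 3, so g is not injective.
A non-injective map from the 52-element set ℤ_{52} to itself takes at most 51 distinct values, so it cannot be surjective. Thus g is not surjective.
Since g is not surjective, we determine |image(g)|. Computing x^48 mod 52 for each x (by repeated squaring, reducing mod 52 at every step), the values g(0), g(1), …, g(51) are: 0, 1, 40, 1, 40, 1, 40, 1, 40, 1, 40, 1, 40, 13, 40, 1, 40, 1, 40, 1, 40, 1, 40, 1, 40, 1, 0, 1, 40, 1, 40, 1, 40, 1, 40, 1, 40, 1, 40, 13, 40, 1, 40, 1, 40, 1, 40, 1, 40, 1, 40, 1.
The distinct values are {0, 1, 13, 40}; there are 4 of them.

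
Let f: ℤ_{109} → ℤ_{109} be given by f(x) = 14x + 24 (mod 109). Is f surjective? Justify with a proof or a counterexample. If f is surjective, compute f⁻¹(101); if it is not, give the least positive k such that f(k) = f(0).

By definition, surjectivity means every element of the codomain has a preimage under f.
Since gcd(14, 109) = 1, 14 is invertible modulo 109. Euclid's algorithm: 109 = 7·14 + 11, 14 = 1·11 + 3, 11 = 3·3 + 2, 3 = 1·2 + 1; back-substituting gives 1 = 39·14 − 5·109, so 14⁻¹ ≡ 39 (mod 109).
Then y ↦ 39(y − 24) is a two-sided inverse to f, so every y ∈ ℤ_{109} has a preimage.
Thus f is surjective.
Since f is surjective, we find f⁻¹(101): we need 14x ≡ 101 − 24 ≡ 77 (mod 109). Using 14⁻¹ = 39: x ≡ 39·77 = 3003 = 27·109 + 60, so x = 60.
Check: f(60) = 14·60 + 24 = 864 = 7·109 + 101 ≡ 101 (mod 109).

60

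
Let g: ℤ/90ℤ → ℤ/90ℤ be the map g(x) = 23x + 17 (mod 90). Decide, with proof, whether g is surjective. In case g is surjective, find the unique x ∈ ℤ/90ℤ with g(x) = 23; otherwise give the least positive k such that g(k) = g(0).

Since gcd(23, 90) = 1, 23 is invertible modulo 90. Euclid's algorithm: 90 = 3·23 + 21, 23 = 1·21 + 2, 21 = 10·2 + 1; back-substituting gives 1 = 47·23 − 12·90, so 23⁻¹ ≡ 47 (mod 90).
Then y ↦ 47(y − 17) is a two-sided inverse to g, so every y ∈ ℤ/90ℤ has a preimage.
Hence g is surjective.
Since g is surjective, we find g⁻¹(23): we need 23x ≡ 23 − 17 ≡ 6 (mod 90). Using 23⁻¹ = 47: x ≡ 47·6 = 282 = 3·90 + 12, so x = 12.
Check: g(12) = 23·12 + 17 = 293 = 3·90 + 23 ≡ 23 (mod 90).

12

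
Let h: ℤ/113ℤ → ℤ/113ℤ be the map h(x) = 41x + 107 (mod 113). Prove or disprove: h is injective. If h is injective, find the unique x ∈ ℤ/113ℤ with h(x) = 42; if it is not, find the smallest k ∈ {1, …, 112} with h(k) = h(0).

37

Recall: h is injective when h(u) = h(v) forces u = v.
If h(u) = h(v), then 41u ≡ 41v (mod 113). Because gcd(41, 113) = 1, we may cancel 41 to get u ≡ v (mod 113).
Therefore h is injective.
We now compute 41⁻¹ mod 113 explicitly. Euclid's algorithm: 113 = 2·41 + 31, 41 = 1·31 + 10, 31 = 3·10 + 1; back-substituting gives 1 = 102·41 − 37·113, so 41⁻¹ ≡ 102 (mod 113).
Since h is injective, we compute h⁻¹(42): solve 41x + 107 ≡ 42 (mod 113), i.e. 41x ≡ 48 (mod 113).
Multiplying by 41⁻¹ = 102 gives x ≡ 102·48 = 4896 = 43·113 + 37 ≡ 37 (mod 113).
Check: h(37) = 41·37 + 107 = 1624 = 14·113 + 42 ≡ 42 (mod 113).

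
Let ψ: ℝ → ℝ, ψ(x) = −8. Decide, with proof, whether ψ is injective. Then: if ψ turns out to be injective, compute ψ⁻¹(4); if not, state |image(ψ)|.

1

ψ(0) = −8 = ψ(1) with 0 ≠ 1, so ψ is not injective.
Since ψ is not injective, we state |image(ψ)|: the image of ψ is {−8}, which has 1 element.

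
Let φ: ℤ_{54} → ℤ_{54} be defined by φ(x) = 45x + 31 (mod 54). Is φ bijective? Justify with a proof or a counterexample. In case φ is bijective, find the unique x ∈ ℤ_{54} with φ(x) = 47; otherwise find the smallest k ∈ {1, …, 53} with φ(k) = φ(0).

6

We have gcd(45, 54) = 9 > 1. Taking a = 0 and b = 6: φ(0) = 31 and φ(6) = 45·6 + 31 = 301 ≡ 31 (mod 54).
So φ(0) = φ(6) while 0 ≠ 6, so φ is not injective, hence not bijective.
Since φ is not bijective, we find the least positive k with φ(k) = φ(0): this means 45k ≡ 0 (mod 54), i.e. 54 ∣ 45k. Since gcd(45, 54) = 9, dividing through by 9 this holds exactly when 6 ∣ 5k, and as gcd(5, 6) = 1, exactly when 6 ∣ k.
The smallest positive such k is 6.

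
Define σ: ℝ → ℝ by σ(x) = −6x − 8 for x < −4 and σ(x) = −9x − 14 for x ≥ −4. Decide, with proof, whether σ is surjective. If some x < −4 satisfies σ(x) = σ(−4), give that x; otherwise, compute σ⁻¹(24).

Both pieces are strictly decreasing (slopes −6 and −9), so each is injective on its own interval.
The left piece maps (−∞, −4) onto (16, ∞); the right piece maps [−4, ∞) onto (−∞, 22].
The union (16, ∞) ∪ (−∞, 22] covers ℝ, so σ is surjective.
For the follow-up: the images overlap, so an x < −4 with σ(x) = σ(−4) exists. σ(−4) = 22; solving −6x − 8 = 22 for x < −4 gives x = (22 + 8)/(−6) = −5.

-5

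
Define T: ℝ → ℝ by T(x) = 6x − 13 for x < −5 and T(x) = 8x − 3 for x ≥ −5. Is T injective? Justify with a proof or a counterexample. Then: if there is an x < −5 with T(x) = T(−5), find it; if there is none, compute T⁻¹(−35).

-4

Both pieces are strictly increasing (slopes 6 and 8), so each is injective on its own interval.
The left piece maps (−∞, −5) onto (−∞, −43); the right piece maps [−5, ∞) onto [−43, ∞).
These images are disjoint, so no value is attained by both pieces. Hence T is injective.
Because the two images are disjoint, no x < −5 has T(x) = T(−5), so we compute T⁻¹(−35): −35 lies in [−43, ∞), so solve 8x − 3 = −35: x = (−35 + 3)/8 = −4.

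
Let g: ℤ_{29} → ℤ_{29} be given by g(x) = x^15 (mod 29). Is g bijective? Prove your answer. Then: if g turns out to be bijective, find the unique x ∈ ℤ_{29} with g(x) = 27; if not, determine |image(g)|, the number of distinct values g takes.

2

Since 29 is prime, the nonzero elements of ℤ_{29} form a cyclic group of order 28.
As gcd(15, 28) = 1, raising to the 15th power is a bijection on this group: if u^15 ≡ v^15 then (uv^{−1})^15 = 1, and the only element of order dividing gcd(15, 28) = 1 is 1, so u = v.
With g(0) = 0 this makes g injective on all of ℤ_{29}, hence bijective (finite equal-size domain and codomain). In particular g is bijective.
Since g is bijective, we find the preimage of 27. The inverse of x ↦ x^15 on (ℤ_{29})^× is x ↦ x^15, because 15·15 = 225 = 8·28 + 1 ≡ 1 (mod 28) and x^{28} = 1 for x ≠ 0 (Fermat). So g⁻¹(27) = 27^15 mod 29.
Repeated squaring mod 29: 27^1 ≡ 27, 27^2 ≡ 27² = 729 ≡ 4, 27^4 ≡ 4² = 16, 27^8 ≡ 16² = 256 ≡ 24. Since 15 = 8 + 4 + 2 + 1, 27^15 ≡ 24·16·4·27: 24·16 = 384 ≡ 7, then 7·4 = 28, then 28·27 = 756 ≡ 2. So 27^15 ≡ 2 (mod 29).
Hence g⁻¹(27) = 2.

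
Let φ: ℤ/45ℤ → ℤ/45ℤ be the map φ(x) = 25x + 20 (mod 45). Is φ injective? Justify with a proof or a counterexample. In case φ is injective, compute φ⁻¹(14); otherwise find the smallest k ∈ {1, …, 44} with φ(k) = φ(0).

9

Recall that injectivity means: for all x_1, x_2 in the domain, φ(x_1) = φ(x_2) implies x_1 = x_2.
We have gcd(25, 45) = 5 > 1. Taking x_1 = 0 and x_2 = 9: φ(0) = 20 and φ(9) = 25·9 + 20 = 245 ≡ 20 (mod 45).
So φ(0) = φ(9) while 0 ≠ 9, so φ is not injective.
Since φ is not injective, we find the least positive k with φ(k) = φ(0): this means 25k ≡ 0 (mod 45), i.e. 45 ∣ 25k. Since gcd(25, 45) = 5, dividing through by 5 this holds exactly when 9 ∣ 5k, and as gcd(5, 9) = 1, exactly when 9 ∣ k.
The smallest positive such k is 9.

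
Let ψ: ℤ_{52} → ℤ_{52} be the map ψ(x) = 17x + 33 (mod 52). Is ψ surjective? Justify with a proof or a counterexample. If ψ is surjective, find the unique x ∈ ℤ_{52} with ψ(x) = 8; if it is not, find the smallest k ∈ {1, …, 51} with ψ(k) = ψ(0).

23

Since gcd(17, 52) = 1, 17 is invertible modulo 52. Euclid's algorithm: 52 = 3·17 + 1; back-substituting gives 1 = 49·17 − 16·52, so 17⁻¹ ≡ 49 (mod 52).
For any y ∈ ℤ_{52}, x = 49(y − 33) mod 52 satisfies ψ(x) = 17·49(y − 33) + 33 ≡ y (since 17·49 ≡ 1 mod 52). So every y has a preimage.
Therefore ψ is surjective.
Since ψ is surjective, we find ψ⁻¹(8): we need 17x ≡ 8 − 33 ≡ 27 (mod 52). Using 17⁻¹ = 49: x ≡ 49·27 = 1323 = 25·52 + 23, so x = 23.
Check: ψ(23) = 17·23 + 33 = 424 = 8·52 + 8 ≡ 8 (mod 52).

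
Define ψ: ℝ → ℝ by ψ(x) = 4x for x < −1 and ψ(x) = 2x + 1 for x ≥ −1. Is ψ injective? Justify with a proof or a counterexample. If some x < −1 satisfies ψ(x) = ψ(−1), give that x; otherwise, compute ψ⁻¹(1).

0

Both pieces are strictly increasing (slopes 4 and 2), so each is injective on its own interval.
The left piece maps (−∞, −1) onto (−∞, −4); the right piece maps [−1, ∞) onto [−1, ∞).
These images are disjoint, so no value is attained by both pieces. Thus ψ is injective.
Because the two images are disjoint, no x < −1 has ψ(x) = ψ(−1), so we compute ψ⁻¹(1): 1 lies in [−1, ∞), so solve 2x + 1 = 1: x = (1 − 1)/2 = 0.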